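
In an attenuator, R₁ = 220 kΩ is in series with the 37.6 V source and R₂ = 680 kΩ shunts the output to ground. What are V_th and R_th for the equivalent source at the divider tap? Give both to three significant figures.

V_th is the open-circuit tap voltage: 37.6 × 680/(220 + 680) = 28.4 V.
With the supply zeroed, R₁ and R₂ appear in parallel from the tap: R_th = R₁‖R₂ = (220 × 680)/900.0 = 166 kΩ.

V_th = 28.4 V, R_th = 166 kΩ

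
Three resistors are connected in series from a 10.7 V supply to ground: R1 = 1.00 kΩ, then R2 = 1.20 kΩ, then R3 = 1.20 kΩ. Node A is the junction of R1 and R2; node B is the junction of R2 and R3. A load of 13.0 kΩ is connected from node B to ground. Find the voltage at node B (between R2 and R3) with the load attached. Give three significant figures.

V ≈ 3.56 V

At node B, R3 is in parallel with the load: R3‖R_L = 1.099 kΩ.
Below node A the resistance is R2 + (R3‖R_L) = 2.299 kΩ, so V_A = 10.7 × 2.299/3.299 = 7.456 V.
Then V_B = V_A × (R3‖R_L)/(R2 + R3‖R_L) = 7.456 × 1.099/2.299 = 3.56 V.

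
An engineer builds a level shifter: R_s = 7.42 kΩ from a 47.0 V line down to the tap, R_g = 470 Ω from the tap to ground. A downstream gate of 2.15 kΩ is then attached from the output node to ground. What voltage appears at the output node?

V_out ≈ 2.32 V

The load sits in parallel with R_g: R_g‖R_L = (470 × 2150) / (470 + 2150) = 385.7 Ω.
V_out = 47.0 × 385.7 / (7420 + 385.7) = 47.0 × 385.7/7806 = 2.32 V.
(Unloaded it would have been 2.80 V.)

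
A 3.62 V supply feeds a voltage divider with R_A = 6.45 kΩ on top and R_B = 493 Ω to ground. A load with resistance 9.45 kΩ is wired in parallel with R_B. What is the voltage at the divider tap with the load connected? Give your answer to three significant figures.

V_out ≈ 0.245 V

The load sits in parallel with R_B: R_B‖R_L = (493 × 9450) / (493 + 9450) = 468.6 Ω.
V_out = 3.62 × 468.6 / (6450 + 468.6) = 3.62 × 468.6/6919 = 0.245 V.
(Unloaded it would have been 0.257 V.)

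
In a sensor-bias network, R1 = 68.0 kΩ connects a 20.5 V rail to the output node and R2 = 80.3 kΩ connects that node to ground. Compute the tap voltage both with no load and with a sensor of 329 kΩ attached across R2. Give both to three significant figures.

Unloaded: 11.1 V; loaded: 9.98 V

Open-circuit: V = 20.5 × 80.3/(68.0 + 80.3) = 11.1 V.
With the load, R2 becomes R2‖R_L = 64.55 kΩ, so V = 20.5 × 64.55/132.5 = 9.98 V.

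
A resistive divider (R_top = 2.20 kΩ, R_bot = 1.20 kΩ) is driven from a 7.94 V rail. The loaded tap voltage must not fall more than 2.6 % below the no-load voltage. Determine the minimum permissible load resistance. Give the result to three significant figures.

Output resistance R_th = R_top‖R_bot = (2200 × 1200)/3400 = 776.5 Ω.
The fractional drop is R_th/(R_th + R_L); requiring this ≤ 0.0260 gives R_L ≥ R_th(1/0.0260 − 1) = 776.5 × 37.46 = 29.1 kΩ.

R_L(min) ≈ 29.1 kΩ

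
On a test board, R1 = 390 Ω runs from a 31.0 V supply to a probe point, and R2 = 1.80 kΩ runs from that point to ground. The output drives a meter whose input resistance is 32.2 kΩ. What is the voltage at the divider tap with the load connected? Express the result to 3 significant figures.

V_out ≈ 25.2 V

The load sits in parallel with R2: R2‖R_L = (1800 × 32200) / (1800 + 32200) = 1705 Ω.
V_out = 31.0 × 1705 / (390 + 1705) = 31.0 × 1705/2095 = 25.2 V.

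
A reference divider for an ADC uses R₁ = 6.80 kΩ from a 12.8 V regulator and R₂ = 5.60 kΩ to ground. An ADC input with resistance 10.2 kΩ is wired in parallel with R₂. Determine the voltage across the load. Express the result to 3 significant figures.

V_out ≈ 4.44 V

The load sits in parallel with R₂: R₂‖R_L = (5.60 × 10.2) / (5.60 + 10.2) = 3.615 kΩ.
V_out = 12.8 × 3.615 / (6.80 + 3.615) = 12.8 × 3.615/10.42 = 4.44 V.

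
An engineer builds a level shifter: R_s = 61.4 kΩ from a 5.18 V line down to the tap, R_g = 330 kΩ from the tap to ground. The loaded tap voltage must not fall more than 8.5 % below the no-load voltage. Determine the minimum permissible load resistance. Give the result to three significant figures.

Output resistance R_th = R_s‖R_g = (61.4 × 330)/391.4 = 51.77 kΩ.
The fractional drop is R_th/(R_th + R_L); requiring this ≤ 0.0850 gives R_L ≥ R_th(1/0.0850 − 1) = 51.77 × 10.76 = 557 kΩ.

R_L(min) ≈ 557 kΩ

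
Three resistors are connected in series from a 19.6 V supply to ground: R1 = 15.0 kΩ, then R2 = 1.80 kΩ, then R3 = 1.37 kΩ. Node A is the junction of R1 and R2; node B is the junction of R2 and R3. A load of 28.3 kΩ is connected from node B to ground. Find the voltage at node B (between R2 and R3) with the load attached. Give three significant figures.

At node B, R3 is in parallel with the load: R3‖R_L = 1.307 kΩ.
Below node A the resistance is R2 + (R3‖R_L) = 3.107 kΩ, so V_A = 19.6 × 3.107/18.11 = 3.363 V.
Then V_B = V_A × (R3‖R_L)/(R2 + R3‖R_L) = 3.363 × 1.307/3.107 = 1.41 V.

V ≈ 1.41 V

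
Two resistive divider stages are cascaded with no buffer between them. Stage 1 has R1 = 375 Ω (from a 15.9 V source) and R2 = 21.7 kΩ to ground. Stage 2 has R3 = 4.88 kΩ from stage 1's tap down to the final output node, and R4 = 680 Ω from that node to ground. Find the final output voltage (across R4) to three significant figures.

Stage 2 presents R3+R4 = 5560 Ω as a load on stage 1's tap.
Stage 1's lower leg becomes R2‖(R3+R4) = 4426 Ω, so V_mid = 15.9 × 4426/4801 = 14.66 V.
Stage 2 is itself unloaded: V_out = V_mid × R4/(R3+R4) = 14.66 × 680/5560 = 1.79 V.

V_out ≈ 1.79 V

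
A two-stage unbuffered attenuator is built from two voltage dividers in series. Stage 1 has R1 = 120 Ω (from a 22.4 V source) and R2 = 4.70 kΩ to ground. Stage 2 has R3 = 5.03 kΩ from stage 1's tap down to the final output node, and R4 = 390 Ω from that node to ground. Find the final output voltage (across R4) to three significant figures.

Stage 2 presents R3+R4 = 5420 Ω as a load on stage 1's tap.
Stage 1's lower leg becomes R2‖(R3+R4) = 2517 Ω, so V_mid = 22.4 × 2517/2637 = 21.38 V.
Stage 2 is itself unloaded: V_out = V_mid × R4/(R3+R4) = 21.38 × 390/5420 = 1.54 V.

V_out ≈ 1.54 V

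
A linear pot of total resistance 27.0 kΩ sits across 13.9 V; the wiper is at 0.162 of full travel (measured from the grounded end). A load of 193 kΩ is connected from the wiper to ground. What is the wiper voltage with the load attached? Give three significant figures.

V ≈ 2.21 V

The wiper splits the pot into (1−α)R = 22.63 kΩ above and αR = 4.374 kΩ below.
Lower section ‖ load = 4.277 kΩ.
V_wiper = 13.9 × 4.277/(22.63 + 4.277) = 2.21 V.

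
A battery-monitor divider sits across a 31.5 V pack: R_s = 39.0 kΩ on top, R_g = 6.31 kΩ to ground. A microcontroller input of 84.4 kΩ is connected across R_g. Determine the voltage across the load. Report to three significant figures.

The load sits in parallel with R_g: R_g‖R_L = (6.31 × 84.4) / (6.31 + 84.4) = 5.871 kΩ.
V_out = 31.5 × 5.871 / (39.0 + 5.871) = 31.5 × 5.871/44.87 = 4.12 V.

V_out ≈ 4.12 V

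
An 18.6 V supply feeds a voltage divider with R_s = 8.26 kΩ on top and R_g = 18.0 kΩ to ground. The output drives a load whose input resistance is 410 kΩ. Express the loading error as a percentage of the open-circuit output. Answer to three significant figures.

The divider's output (Thévenin) resistance is R_s‖R_g = 5.662 kΩ.
Fractional drop under load = R_th/(R_th + R_L) = 5.662 / (5.662 + 410) = 0.01362.
So the output falls by 1.36 %.

1.36 %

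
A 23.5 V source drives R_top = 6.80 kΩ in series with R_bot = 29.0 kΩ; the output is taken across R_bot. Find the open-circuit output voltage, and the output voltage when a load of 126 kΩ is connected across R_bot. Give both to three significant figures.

Open-circuit: V = 23.5 × 29.0/(6.80 + 29.0) = 19.0 V.
With the load, R_bot becomes R_bot‖R_L = 23.57 kΩ, so V = 23.5 × 23.57/30.37 = 18.2 V.

Unloaded: 19.0 V; loaded: 18.2 V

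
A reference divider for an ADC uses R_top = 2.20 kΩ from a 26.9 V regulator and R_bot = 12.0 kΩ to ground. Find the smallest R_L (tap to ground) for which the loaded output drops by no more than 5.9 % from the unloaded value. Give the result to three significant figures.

Output resistance R_th = R_top‖R_bot = (2.20 × 12.0)/14.20 = 1.859 kΩ.
The fractional drop is R_th/(R_th + R_L); requiring this ≤ 0.0590 gives R_L ≥ R_th(1/0.0590 − 1) = 1.859 × 15.95 = 29.7 kΩ.

R_L(min) ≈ 29.7 kΩ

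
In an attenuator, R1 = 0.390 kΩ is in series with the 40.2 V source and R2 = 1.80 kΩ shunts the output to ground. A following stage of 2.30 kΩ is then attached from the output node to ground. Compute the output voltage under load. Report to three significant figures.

V_out ≈ 29.0 V

The load sits in parallel with R2: R2‖R_L = (1800 × 2300) / (1800 + 2300) = 1010 Ω.
V_out = 40.2 × 1010 / (390 + 1010) = 40.2 × 1010/1400 = 29.0 V.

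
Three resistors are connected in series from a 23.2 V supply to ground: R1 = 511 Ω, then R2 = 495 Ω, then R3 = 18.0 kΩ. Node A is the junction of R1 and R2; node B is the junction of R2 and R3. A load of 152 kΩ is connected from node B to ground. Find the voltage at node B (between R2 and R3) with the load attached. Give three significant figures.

At node B, R3 is in parallel with the load: R3‖R_L = 16090 Ω.
Below node A the resistance is R2 + (R3‖R_L) = 16590 Ω, so V_A = 23.2 × 16590/17100 = 22.51 V.
Then V_B = V_A × (R3‖R_L)/(R2 + R3‖R_L) = 22.51 × 16090/16590 = 21.8 V.

V ≈ 21.8 V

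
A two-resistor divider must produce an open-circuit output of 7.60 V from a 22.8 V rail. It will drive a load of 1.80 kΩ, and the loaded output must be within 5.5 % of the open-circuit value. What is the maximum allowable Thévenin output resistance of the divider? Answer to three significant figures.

Loading drop = R_th/(R_th + R_L) ≤ 0.0550, so R_th ≤ R_L · ε/(1−ε) = 1.80 kΩ × 0.0550/0.9450 = 105 Ω.

R_th ≤ 105 Ω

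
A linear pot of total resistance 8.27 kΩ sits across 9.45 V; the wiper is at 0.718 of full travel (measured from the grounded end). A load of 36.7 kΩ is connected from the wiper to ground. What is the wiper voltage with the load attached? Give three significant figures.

V ≈ 6.49 V

The wiper splits the pot into (1−α)R = 2.332 kΩ above and αR = 5.938 kΩ below.
Lower section ‖ load = 5.111 kΩ.
V_wiper = 9.45 × 5.111/(2.332 + 5.111) = 6.49 V.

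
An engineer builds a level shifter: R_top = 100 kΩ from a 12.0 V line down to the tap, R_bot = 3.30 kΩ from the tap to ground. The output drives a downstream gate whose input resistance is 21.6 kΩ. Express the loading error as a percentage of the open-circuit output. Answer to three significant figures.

Unloaded V = 12.0 × 3.30/103.3 = 0.38335 V.
Loaded: R_bot‖R_L = 2.863 kΩ, giving V = 12.0 × 2.863/102.9 = 0.33396 V.
Drop = (0.38335 − 0.33396) / 0.38335 = 12.9 %.

12.9 %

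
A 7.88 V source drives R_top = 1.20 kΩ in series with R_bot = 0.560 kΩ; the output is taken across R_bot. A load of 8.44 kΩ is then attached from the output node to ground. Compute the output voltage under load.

The load sits in parallel with R_bot: R_bot‖R_L = (560 × 8440) / (560 + 8440) = 525.2 Ω.
V_out = 7.88 × 525.2 / (1200 + 525.2) = 7.88 × 525.2/1725 = 2.40 V.
(Unloaded it would have been 2.51 V.)

V_out ≈ 2.40 V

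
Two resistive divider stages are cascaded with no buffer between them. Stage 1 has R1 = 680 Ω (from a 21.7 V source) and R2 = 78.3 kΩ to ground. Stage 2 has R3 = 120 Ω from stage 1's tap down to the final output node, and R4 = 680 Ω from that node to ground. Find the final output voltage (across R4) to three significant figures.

V_out ≈ 9.92 V

Stage 2 presents R3+R4 = 800.0 Ω as a load on stage 1's tap.
Stage 1's lower leg becomes R2‖(R3+R4) = 791.9 Ω, so V_mid = 21.7 × 791.9/1472 = 11.67 V.
Stage 2 is itself unloaded: V_out = V_mid × R4/(R3+R4) = 11.67 × 680/800.0 = 9.92 V.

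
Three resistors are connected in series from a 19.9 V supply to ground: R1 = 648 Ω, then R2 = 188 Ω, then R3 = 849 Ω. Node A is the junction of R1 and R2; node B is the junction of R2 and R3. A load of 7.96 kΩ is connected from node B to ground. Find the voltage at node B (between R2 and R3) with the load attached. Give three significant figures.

At node B, R3 is in parallel with the load: R3‖R_L = 767.2 Ω.
Below node A the resistance is R2 + (R3‖R_L) = 955.2 Ω, so V_A = 19.9 × 955.2/1603 = 11.86 V.
Then V_B = V_A × (R3‖R_L)/(R2 + R3‖R_L) = 11.86 × 767.2/955.2 = 9.52 V.

V ≈ 9.52 V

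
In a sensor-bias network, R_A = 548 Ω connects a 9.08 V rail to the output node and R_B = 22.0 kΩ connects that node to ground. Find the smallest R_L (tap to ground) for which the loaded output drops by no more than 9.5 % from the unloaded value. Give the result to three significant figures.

Output resistance R_th = R_A‖R_B = (548 × 22000)/22550 = 534.7 Ω.
The fractional drop is R_th/(R_th + R_L); requiring this ≤ 0.0950 gives R_L ≥ R_th(1/0.0950 − 1) = 534.7 × 9.526 = 5.09 kΩ.

R_L(min) ≈ 5.09 kΩ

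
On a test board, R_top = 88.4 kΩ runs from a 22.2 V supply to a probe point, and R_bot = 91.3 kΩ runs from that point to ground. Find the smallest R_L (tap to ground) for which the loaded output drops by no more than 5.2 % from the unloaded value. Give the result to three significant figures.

Output resistance R_th = R_top‖R_bot = (88.4 × 91.3)/179.7 = 44.91 kΩ.
The fractional drop is R_th/(R_th + R_L); requiring this ≤ 0.0520 gives R_L ≥ R_th(1/0.0520 − 1) = 44.91 × 18.23 = 819 kΩ.

R_L(min) ≈ 819 kΩ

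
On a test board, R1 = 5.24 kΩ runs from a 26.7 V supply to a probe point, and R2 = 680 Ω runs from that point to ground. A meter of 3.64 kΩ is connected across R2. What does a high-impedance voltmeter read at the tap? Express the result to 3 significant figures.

The load sits in parallel with R2: R2‖R_L = (680 × 3640) / (680 + 3640) = 573.0 Ω.
V_out = 26.7 × 573.0 / (5240 + 573.0) = 26.7 × 573.0/5813 = 2.63 V.

V_out ≈ 2.63 V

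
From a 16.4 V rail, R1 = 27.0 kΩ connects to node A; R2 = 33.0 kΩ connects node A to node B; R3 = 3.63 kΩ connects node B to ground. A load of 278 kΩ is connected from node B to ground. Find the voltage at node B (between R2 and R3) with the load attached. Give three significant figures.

V ≈ 0.924 V

At node B, R3 is in parallel with the load: R3‖R_L = 3.583 kΩ.
Below node A the resistance is R2 + (R3‖R_L) = 36.58 kΩ, so V_A = 16.4 × 36.58/63.58 = 9.436 V.
Then V_B = V_A × (R3‖R_L)/(R2 + R3‖R_L) = 9.436 × 3.583/36.58 = 0.924 V.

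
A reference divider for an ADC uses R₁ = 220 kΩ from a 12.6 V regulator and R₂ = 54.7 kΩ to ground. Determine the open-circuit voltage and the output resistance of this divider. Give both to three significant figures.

V_th is the open-circuit tap voltage: 12.6 × 54.7/(220 + 54.7) = 2.51 V.
With the supply zeroed, R₁ and R₂ appear in parallel from the tap: R_th = R₁‖R₂ = (220 × 54.7)/274.7 = 43.8 kΩ.

V_th = 2.51 V, R_th = 43.8 kΩ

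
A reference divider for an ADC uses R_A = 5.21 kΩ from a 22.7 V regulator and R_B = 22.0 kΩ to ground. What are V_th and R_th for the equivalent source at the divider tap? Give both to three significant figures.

V_th is the open-circuit tap voltage: 22.7 × 22.0/(5.21 + 22.0) = 18.4 V.
With the supply zeroed, R_A and R_B appear in parallel from the tap: R_th = R_A‖R_B = (5.21 × 22.0)/27.21 = 4.21 kΩ.

V_th = 18.4 V, R_th = 4.21 kΩ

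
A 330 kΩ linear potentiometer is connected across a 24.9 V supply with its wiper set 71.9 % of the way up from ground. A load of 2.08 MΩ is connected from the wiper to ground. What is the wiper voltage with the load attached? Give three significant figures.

The wiper splits the pot into (1−α)R = 92.73 kΩ above and αR = 237.3 kΩ below.
Lower section ‖ load = 213.0 kΩ.
V_wiper = 24.9 × 213.0/(92.73 + 213.0) = 17.3 V.

V ≈ 17.3 V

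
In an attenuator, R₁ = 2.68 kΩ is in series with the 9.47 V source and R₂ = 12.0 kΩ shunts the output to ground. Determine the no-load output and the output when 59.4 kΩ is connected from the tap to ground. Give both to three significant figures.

Unloaded: 7.74 V; loaded: 7.47 V

Open-circuit: V = 9.47 × 12.0/(2.68 + 12.0) = 7.74 V.
With the load, R₂ becomes R₂‖R_L = 9.983 kΩ, so V = 9.47 × 9.983/12.66 = 7.47 V.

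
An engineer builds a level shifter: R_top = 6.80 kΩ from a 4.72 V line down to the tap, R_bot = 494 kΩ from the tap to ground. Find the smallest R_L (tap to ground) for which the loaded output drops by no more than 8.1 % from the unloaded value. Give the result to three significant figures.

Output resistance R_th = R_top‖R_bot = (6.80 × 494)/500.8 = 6.708 kΩ.
The fractional drop is R_th/(R_th + R_L); requiring this ≤ 0.0810 gives R_L ≥ R_th(1/0.0810 − 1) = 6.708 × 11.35 = 76.1 kΩ.

R_L(min) ≈ 76.1 kΩ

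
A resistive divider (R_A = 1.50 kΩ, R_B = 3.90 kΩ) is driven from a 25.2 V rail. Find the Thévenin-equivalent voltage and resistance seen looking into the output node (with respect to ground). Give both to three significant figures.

V_th = 18.2 V, R_th = 1.08 kΩ

V_th is the open-circuit tap voltage: 25.2 × 3.90/(1.50 + 3.90) = 18.2 V.
With the supply zeroed, R_A and R_B appear in parallel from the tap: R_th = R_A‖R_B = (1.50 × 3.90)/5.400 = 1.08 kΩ.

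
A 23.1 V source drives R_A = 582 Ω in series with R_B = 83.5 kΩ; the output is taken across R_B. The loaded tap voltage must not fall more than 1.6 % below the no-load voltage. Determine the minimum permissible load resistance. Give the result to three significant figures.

R_L(min) ≈ 35.5 kΩ

Output resistance R_th = R_A‖R_B = (582 × 83500)/84080 = 578.0 Ω.
The fractional drop is R_th/(R_th + R_L); requiring this ≤ 0.0160 gives R_L ≥ R_th(1/0.0160 − 1) = 578.0 × 61.50 = 35.5 kΩ.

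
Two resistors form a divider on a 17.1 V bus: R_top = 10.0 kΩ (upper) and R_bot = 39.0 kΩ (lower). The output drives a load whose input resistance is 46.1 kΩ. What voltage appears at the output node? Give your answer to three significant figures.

The load sits in parallel with R_bot: R_bot‖R_L = (39.0 × 46.1) / (39.0 + 46.1) = 21.13 kΩ.
V_out = 17.1 × 21.13 / (10.0 + 21.13) = 17.1 × 21.13/31.13 = 11.6 V.

V_out ≈ 11.6 V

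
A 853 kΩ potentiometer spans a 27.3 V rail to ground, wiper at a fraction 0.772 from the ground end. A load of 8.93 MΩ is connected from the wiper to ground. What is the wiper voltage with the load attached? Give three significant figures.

The wiper splits the pot into (1−α)R = 194.5 kΩ above and αR = 658.5 kΩ below.
Lower section ‖ load = 613.3 kΩ.
V_wiper = 27.3 × 613.3/(194.5 + 613.3) = 20.7 V.

V ≈ 20.7 V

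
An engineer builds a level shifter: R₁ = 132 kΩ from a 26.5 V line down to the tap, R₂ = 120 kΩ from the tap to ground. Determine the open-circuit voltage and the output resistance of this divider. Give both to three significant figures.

V_th is the open-circuit tap voltage: 26.5 × 120/(132 + 120) = 12.6 V.
With the supply zeroed, R₁ and R₂ appear in parallel from the tap: R_th = R₁‖R₂ = (132 × 120)/252.0 = 62.9 kΩ.

V_th = 12.6 V, R_th = 62.9 kΩ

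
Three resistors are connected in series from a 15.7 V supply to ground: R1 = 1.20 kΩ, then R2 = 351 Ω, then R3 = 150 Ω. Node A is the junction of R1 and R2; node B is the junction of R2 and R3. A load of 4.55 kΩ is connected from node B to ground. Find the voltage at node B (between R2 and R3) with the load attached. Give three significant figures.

At node B, R3 is in parallel with the load: R3‖R_L = 145.2 Ω.
Below node A the resistance is R2 + (R3‖R_L) = 496.2 Ω, so V_A = 15.7 × 496.2/1696 = 4.593 V.
Then V_B = V_A × (R3‖R_L)/(R2 + R3‖R_L) = 4.593 × 145.2/496.2 = 1.34 V.

V ≈ 1.34 V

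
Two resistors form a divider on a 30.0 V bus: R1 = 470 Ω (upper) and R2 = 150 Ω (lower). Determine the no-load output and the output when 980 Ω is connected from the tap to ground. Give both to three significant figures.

Unloaded: 7.26 V; loaded: 6.50 V

Open-circuit: V = 30.0 × 150/(470 + 150) = 7.26 V.
With the load, R2 becomes R2‖R_L = 130.1 Ω, so V = 30.0 × 130.1/600.1 = 6.50 V.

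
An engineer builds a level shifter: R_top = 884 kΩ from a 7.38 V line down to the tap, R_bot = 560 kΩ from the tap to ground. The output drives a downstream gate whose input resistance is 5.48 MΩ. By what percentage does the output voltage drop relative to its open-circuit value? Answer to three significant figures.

5.89 %

The divider's output (Thévenin) resistance is R_top‖R_bot = 342.8 kΩ.
Fractional drop under load = R_th/(R_th + R_L) = 342.8 / (342.8 + 5480) = 0.05888.
So the output falls by 5.89 %.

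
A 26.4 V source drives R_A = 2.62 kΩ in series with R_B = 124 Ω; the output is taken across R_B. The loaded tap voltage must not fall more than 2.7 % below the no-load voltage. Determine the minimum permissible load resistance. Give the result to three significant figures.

Output resistance R_th = R_A‖R_B = (2620 × 124)/2744 = 118.4 Ω.
The fractional drop is R_th/(R_th + R_L); requiring this ≤ 0.0270 gives R_L ≥ R_th(1/0.0270 − 1) = 118.4 × 36.04 = 4.27 kΩ.

R_L(min) ≈ 4.27 kΩ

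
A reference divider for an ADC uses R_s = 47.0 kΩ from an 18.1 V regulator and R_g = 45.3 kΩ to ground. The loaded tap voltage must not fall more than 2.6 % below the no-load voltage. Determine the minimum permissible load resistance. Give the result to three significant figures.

Output resistance R_th = R_s‖R_g = (47.0 × 45.3)/92.30 = 23.07 kΩ.
The fractional drop is R_th/(R_th + R_L); requiring this ≤ 0.0260 gives R_L ≥ R_th(1/0.0260 − 1) = 23.07 × 37.46 = 864 kΩ.

R_L(min) ≈ 864 kΩ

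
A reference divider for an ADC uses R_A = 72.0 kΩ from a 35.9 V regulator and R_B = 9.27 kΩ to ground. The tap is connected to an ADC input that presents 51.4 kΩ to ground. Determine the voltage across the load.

The load sits in parallel with R_B: R_B‖R_L = (9.27 × 51.4) / (9.27 + 51.4) = 7.854 kΩ.
V_out = 35.9 × 7.854 / (72.0 + 7.854) = 35.9 × 7.854/79.85 = 3.53 V.

V_out ≈ 3.53 V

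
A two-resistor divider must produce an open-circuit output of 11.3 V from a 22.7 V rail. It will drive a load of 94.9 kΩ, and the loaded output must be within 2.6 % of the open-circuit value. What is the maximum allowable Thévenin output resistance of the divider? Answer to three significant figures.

Loading drop = R_th/(R_th + R_L) ≤ 0.0260, so R_th ≤ R_L · ε/(1−ε) = 94.9 kΩ × 0.0260/0.9740 = 2.53 kΩ.

R_th ≤ 2.53 kΩ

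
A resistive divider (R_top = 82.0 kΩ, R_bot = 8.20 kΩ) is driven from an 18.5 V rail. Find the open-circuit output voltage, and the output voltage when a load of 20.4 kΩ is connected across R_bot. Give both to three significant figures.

Unloaded: 1.68 V; loaded: 1.23 V

Open-circuit: V = 18.5 × 8.20/(82.0 + 8.20) = 1.68 V.
With the load, R_bot becomes R_bot‖R_L = 5.849 kΩ, so V = 18.5 × 5.849/87.85 = 1.23 V.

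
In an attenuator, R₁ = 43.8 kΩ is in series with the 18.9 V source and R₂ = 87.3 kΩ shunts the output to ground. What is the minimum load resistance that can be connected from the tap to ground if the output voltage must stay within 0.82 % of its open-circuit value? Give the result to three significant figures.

Output resistance R_th = R₁‖R₂ = (43.8 × 87.3)/131.1 = 29.17 kΩ.
The fractional drop is R_th/(R_th + R_L); requiring this ≤ 0.00820 gives R_L ≥ R_th(1/0.00820 − 1) = 29.17 × 121.0 = 3.53 MΩ.

R_L(min) ≈ 3.53 MΩ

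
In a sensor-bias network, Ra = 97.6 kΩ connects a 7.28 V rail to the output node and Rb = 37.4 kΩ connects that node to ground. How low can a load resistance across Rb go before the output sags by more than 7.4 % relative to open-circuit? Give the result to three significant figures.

R_L(min) ≈ 338 kΩ

Output resistance R_th = Ra‖Rb = (97.6 × 37.4)/135.0 = 27.04 kΩ.
The fractional drop is R_th/(R_th + R_L); requiring this ≤ 0.0740 gives R_L ≥ R_th(1/0.0740 − 1) = 27.04 × 12.51 = 338 kΩ.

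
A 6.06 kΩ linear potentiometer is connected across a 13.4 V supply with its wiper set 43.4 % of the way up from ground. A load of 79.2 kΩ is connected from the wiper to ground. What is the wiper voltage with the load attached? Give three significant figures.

V ≈ 5.71 V

The wiper splits the pot into (1−α)R = 3.430 kΩ above and αR = 2.630 kΩ below.
Lower section ‖ load = 2.546 kΩ.
V_wiper = 13.4 × 2.546/(3.430 + 2.546) = 5.71 V.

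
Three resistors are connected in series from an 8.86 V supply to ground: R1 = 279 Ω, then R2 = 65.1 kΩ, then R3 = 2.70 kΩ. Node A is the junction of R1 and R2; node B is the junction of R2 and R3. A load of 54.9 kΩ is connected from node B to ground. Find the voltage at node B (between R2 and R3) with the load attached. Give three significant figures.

At node B, R3 is in parallel with the load: R3‖R_L = 2573 Ω.
Below node A the resistance is R2 + (R3‖R_L) = 67670 Ω, so V_A = 8.86 × 67670/67950 = 8.824 V.
Then V_B = V_A × (R3‖R_L)/(R2 + R3‖R_L) = 8.824 × 2573/67670 = 0.336 V.

V ≈ 0.336 V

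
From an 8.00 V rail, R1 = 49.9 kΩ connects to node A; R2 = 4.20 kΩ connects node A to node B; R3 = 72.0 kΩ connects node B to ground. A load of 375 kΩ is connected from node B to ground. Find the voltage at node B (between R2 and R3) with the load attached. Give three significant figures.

V ≈ 4.22 V

At node B, R3 is in parallel with the load: R3‖R_L = 60.40 kΩ.
Below node A the resistance is R2 + (R3‖R_L) = 64.60 kΩ, so V_A = 8.00 × 64.60/114.5 = 4.514 V.
Then V_B = V_A × (R3‖R_L)/(R2 + R3‖R_L) = 4.514 × 60.40/64.60 = 4.22 V.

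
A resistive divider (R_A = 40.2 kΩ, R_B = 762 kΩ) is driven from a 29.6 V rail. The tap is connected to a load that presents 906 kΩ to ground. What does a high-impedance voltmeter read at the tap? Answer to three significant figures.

V_out ≈ 27.0 V

The load sits in parallel with R_B: R_B‖R_L = (762 × 906) / (762 + 906) = 413.9 kΩ.
V_out = 29.6 × 413.9 / (40.2 + 413.9) = 29.6 × 413.9/454.1 = 27.0 V.
(Unloaded it would have been 28.1 V.)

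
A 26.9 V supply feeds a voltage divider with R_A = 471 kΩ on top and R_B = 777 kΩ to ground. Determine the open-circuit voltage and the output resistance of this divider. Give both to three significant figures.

V_th = 16.7 V, R_th = 293 kΩ

V_th is the open-circuit tap voltage: 26.9 × 777/(471 + 777) = 16.7 V.
With the supply zeroed, R_A and R_B appear in parallel from the tap: R_th = R_A‖R_B = (471 × 777)/1248 = 293 kΩ.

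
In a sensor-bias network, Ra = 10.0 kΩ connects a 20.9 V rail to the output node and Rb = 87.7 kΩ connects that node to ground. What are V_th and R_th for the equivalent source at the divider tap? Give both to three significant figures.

V_th = 18.8 V, R_th = 8.98 kΩ

V_th is the open-circuit tap voltage: 20.9 × 87.7/(10.0 + 87.7) = 18.8 V.
With the supply zeroed, Ra and Rb appear in parallel from the tap: R_th = Ra‖Rb = (10.0 × 87.7)/97.70 = 8.98 kΩ.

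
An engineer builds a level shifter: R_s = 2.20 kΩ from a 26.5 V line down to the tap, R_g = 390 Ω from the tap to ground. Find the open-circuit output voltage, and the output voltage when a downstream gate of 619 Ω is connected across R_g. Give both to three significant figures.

Open-circuit: V = 26.5 × 390/(2200 + 390) = 3.99 V.
With the load, R_g becomes R_g‖R_L = 239.3 Ω, so V = 26.5 × 239.3/2439 = 2.60 V.

Unloaded: 3.99 V; loaded: 2.60 V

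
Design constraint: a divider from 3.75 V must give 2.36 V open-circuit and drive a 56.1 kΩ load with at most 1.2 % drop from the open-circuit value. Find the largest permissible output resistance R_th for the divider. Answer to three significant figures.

R_th ≤ 681 Ω

Loading drop = R_th/(R_th + R_L) ≤ 0.0120, so R_th ≤ R_L · ε/(1−ε) = 56.1 kΩ × 0.0120/0.9880 = 681 Ω.
(Any R1, R2 with R2/(R1+R2) = 0.629 and R1‖R2 ≤ 681 Ω will meet the spec.)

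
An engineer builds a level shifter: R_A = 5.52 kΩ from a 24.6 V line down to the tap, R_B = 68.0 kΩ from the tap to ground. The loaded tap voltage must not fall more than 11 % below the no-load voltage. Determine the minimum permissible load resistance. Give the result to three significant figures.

R_L(min) ≈ 41.3 kΩ

Output resistance R_th = R_A‖R_B = (5.52 × 68.0)/73.52 = 5.106 kΩ.
The fractional drop is R_th/(R_th + R_L); requiring this ≤ 0.110 gives R_L ≥ R_th(1/0.110 − 1) = 5.106 × 8.091 = 41.3 kΩ.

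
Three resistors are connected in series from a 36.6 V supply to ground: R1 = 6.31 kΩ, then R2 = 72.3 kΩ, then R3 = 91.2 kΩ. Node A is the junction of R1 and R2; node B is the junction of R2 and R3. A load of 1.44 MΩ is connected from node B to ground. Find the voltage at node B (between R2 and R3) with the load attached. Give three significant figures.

V ≈ 19.1 V

At node B, R3 is in parallel with the load: R3‖R_L = 85.77 kΩ.
Below node A the resistance is R2 + (R3‖R_L) = 158.1 kΩ, so V_A = 36.6 × 158.1/164.4 = 35.20 V.
Then V_B = V_A × (R3‖R_L)/(R2 + R3‖R_L) = 35.20 × 85.77/158.1 = 19.1 V.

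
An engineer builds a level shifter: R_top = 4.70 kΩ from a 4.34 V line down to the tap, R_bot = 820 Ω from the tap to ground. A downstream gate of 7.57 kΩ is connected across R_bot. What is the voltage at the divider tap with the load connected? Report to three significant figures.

V_out ≈ 0.590 V

The load sits in parallel with R_bot: R_bot‖R_L = (820 × 7570) / (820 + 7570) = 739.9 Ω.
V_out = 4.34 × 739.9 / (4700 + 739.9) = 4.34 × 739.9/5440 = 0.590 V.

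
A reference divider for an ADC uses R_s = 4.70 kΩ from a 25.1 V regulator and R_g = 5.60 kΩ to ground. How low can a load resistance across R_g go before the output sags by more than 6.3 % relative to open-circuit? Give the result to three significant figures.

Output resistance R_th = R_s‖R_g = (4.70 × 5.60)/10.30 = 2.555 kΩ.
The fractional drop is R_th/(R_th + R_L); requiring this ≤ 0.0630 gives R_L ≥ R_th(1/0.0630 − 1) = 2.555 × 14.87 = 38.0 kΩ.

R_L(min) ≈ 38.0 kΩ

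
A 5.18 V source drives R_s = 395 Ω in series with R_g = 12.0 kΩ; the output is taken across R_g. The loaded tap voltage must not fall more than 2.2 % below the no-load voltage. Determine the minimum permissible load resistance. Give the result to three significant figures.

Output resistance R_th = R_s‖R_g = (395 × 12000)/12400 = 382.4 Ω.
The fractional drop is R_th/(R_th + R_L); requiring this ≤ 0.0220 gives R_L ≥ R_th(1/0.0220 − 1) = 382.4 × 44.45 = 17.0 kΩ.

R_L(min) ≈ 17.0 kΩ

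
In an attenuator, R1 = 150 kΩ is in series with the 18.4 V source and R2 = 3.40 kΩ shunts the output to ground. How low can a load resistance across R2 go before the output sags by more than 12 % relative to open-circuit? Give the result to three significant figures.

Output resistance R_th = R1‖R2 = (150 × 3.40)/153.4 = 3.325 kΩ.
The fractional drop is R_th/(R_th + R_L); requiring this ≤ 0.120 gives R_L ≥ R_th(1/0.120 − 1) = 3.325 × 7.333 = 24.4 kΩ.

R_L(min) ≈ 24.4 kΩ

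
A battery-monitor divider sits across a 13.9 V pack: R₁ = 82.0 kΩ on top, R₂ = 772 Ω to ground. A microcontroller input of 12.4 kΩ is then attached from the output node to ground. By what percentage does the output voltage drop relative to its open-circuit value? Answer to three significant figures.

5.81 %

The divider's output (Thévenin) resistance is R₁‖R₂ = 764.8 Ω.
Fractional drop under load = R_th/(R_th + R_L) = 764.8 / (764.8 + 12400) = 0.05809.
So the output falls by 5.81 %.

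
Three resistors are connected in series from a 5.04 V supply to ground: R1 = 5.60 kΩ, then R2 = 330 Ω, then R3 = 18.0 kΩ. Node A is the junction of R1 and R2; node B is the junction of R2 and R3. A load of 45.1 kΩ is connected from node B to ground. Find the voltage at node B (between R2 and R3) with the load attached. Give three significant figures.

V ≈ 3.45 V

At node B, R3 is in parallel with the load: R3‖R_L = 12870 Ω.
Below node A the resistance is R2 + (R3‖R_L) = 13200 Ω, so V_A = 5.04 × 13200/18800 = 3.538 V.
Then V_B = V_A × (R3‖R_L)/(R2 + R3‖R_L) = 3.538 × 12870/13200 = 3.45 V.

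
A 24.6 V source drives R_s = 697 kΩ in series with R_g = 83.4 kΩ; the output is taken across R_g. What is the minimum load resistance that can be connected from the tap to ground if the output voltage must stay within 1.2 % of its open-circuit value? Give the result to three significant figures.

Output resistance R_th = R_s‖R_g = (697 × 83.4)/780.4 = 74.49 kΩ.
The fractional drop is R_th/(R_th + R_L); requiring this ≤ 0.0120 gives R_L ≥ R_th(1/0.0120 − 1) = 74.49 × 82.33 = 6.13 MΩ.

R_L(min) ≈ 6.13 MΩ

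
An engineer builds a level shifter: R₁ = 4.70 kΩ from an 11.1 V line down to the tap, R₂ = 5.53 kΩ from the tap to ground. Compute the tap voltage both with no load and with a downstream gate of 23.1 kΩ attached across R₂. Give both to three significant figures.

Open-circuit: V = 11.1 × 5.53/(4.70 + 5.53) = 6.00 V.
With the load, R₂ becomes R₂‖R_L = 4.462 kΩ, so V = 11.1 × 4.462/9.162 = 5.41 V.

Unloaded: 6.00 V; loaded: 5.41 V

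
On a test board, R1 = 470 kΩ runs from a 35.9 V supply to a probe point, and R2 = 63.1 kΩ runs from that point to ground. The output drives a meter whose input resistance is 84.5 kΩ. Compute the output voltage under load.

The load sits in parallel with R2: R2‖R_L = (63.1 × 84.5) / (63.1 + 84.5) = 36.12 kΩ.
V_out = 35.9 × 36.12 / (470 + 36.12) = 35.9 × 36.12/506.1 = 2.56 V.

V_out ≈ 2.56 V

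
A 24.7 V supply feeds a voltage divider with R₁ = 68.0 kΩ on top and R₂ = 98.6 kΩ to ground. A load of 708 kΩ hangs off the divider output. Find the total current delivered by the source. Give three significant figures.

R₂‖R_L = 86.55 kΩ, so the source sees R₁ + R₂‖R_L = 154.5 kΩ.
I = 24.7 V / 154.5 kΩ = 0.160 mA.

I ≈ 0.160 mA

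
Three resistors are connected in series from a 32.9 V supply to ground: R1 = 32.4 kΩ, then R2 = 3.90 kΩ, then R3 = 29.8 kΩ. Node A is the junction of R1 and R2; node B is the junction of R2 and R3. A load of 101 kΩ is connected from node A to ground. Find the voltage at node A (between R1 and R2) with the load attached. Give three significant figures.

V ≈ 14.4 V

Below node A the series string R2+R3 = 33.70 kΩ sits in parallel with the 101 kΩ load: 25.27 kΩ.
V_A = 32.9 × 25.27/(32.4 + 25.27) = 14.4 V.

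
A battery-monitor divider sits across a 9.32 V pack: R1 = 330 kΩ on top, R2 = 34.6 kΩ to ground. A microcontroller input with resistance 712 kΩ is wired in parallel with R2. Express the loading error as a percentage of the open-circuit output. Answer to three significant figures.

4.21 %

The divider's output (Thévenin) resistance is R1‖R2 = 31.32 kΩ.
Fractional drop under load = R_th/(R_th + R_L) = 31.32 / (31.32 + 712) = 0.04213.
So the output falls by 4.21 %.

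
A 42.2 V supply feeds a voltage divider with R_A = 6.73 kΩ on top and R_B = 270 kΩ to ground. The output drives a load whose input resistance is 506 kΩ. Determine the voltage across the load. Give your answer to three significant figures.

The load sits in parallel with R_B: R_B‖R_L = (270 × 506) / (270 + 506) = 176.1 kΩ.
V_out = 42.2 × 176.1 / (6.73 + 176.1) = 42.2 × 176.1/182.8 = 40.6 V.

V_out ≈ 40.6 V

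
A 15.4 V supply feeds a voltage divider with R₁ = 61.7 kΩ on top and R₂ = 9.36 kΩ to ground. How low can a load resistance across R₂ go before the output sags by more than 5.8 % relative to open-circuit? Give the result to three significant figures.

R_L(min) ≈ 132 kΩ

Output resistance R_th = R₁‖R₂ = (61.7 × 9.36)/71.06 = 8.127 kΩ.
The fractional drop is R_th/(R_th + R_L); requiring this ≤ 0.0580 gives R_L ≥ R_th(1/0.0580 − 1) = 8.127 × 16.24 = 132 kΩ.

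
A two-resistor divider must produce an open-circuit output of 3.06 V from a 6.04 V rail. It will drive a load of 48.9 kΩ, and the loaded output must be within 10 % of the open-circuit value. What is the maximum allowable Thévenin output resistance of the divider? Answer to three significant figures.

R_th ≤ 5.43 kΩ

Loading drop = R_th/(R_th + R_L) ≤ 0.100, so R_th ≤ R_L · ε/(1−ε) = 48.9 kΩ × 0.100/0.9000 = 5.43 kΩ.
(Any R1, R2 with R2/(R1+R2) = 0.507 and R1‖R2 ≤ 5.43 kΩ will meet the spec.)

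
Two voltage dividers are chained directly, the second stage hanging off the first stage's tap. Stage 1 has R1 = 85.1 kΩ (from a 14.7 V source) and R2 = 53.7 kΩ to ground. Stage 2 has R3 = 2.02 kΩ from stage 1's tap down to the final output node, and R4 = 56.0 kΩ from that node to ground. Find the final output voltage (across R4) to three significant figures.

Stage 2 presents R3+R4 = 58.02 kΩ as a load on stage 1's tap.
Stage 1's lower leg becomes R2‖(R3+R4) = 27.89 kΩ, so V_mid = 14.7 × 27.89/113.0 = 3.628 V.
Stage 2 is itself unloaded: V_out = V_mid × R4/(R3+R4) = 3.628 × 56.0/58.02 = 3.50 V.

V_out ≈ 3.50 V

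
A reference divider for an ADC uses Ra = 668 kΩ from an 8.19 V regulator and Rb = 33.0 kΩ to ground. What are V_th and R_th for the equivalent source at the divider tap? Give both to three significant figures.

V_th is the open-circuit tap voltage: 8.19 × 33.0/(668 + 33.0) = 0.386 V.
With the supply zeroed, Ra and Rb appear in parallel from the tap: R_th = Ra‖Rb = (668 × 33.0)/701.0 = 31.4 kΩ.

V_th = 0.386 V, R_th = 31.4 kΩ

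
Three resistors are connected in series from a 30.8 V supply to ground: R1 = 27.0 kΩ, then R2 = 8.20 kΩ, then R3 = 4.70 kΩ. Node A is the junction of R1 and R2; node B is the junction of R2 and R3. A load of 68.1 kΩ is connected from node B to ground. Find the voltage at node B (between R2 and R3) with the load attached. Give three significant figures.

At node B, R3 is in parallel with the load: R3‖R_L = 4.397 kΩ.
Below node A the resistance is R2 + (R3‖R_L) = 12.60 kΩ, so V_A = 30.8 × 12.60/39.60 = 9.798 V.
Then V_B = V_A × (R3‖R_L)/(R2 + R3‖R_L) = 9.798 × 4.397/12.60 = 3.42 V.

V ≈ 3.42 V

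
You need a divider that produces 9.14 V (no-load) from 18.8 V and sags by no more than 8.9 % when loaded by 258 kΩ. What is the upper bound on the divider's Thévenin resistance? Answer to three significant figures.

Loading drop = R_th/(R_th + R_L) ≤ 0.0890, so R_th ≤ R_L · ε/(1−ε) = 258 kΩ × 0.0890/0.9110 = 25.2 kΩ.

R_th ≤ 25.2 kΩ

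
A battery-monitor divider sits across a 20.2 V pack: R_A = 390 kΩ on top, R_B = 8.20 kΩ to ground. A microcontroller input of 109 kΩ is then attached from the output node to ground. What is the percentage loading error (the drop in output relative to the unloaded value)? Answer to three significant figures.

The divider's output (Thévenin) resistance is R_A‖R_B = 8.031 kΩ.
Fractional drop under load = R_th/(R_th + R_L) = 8.031 / (8.031 + 109) = 0.06862.
So the output falls by 6.86 %.

6.86 %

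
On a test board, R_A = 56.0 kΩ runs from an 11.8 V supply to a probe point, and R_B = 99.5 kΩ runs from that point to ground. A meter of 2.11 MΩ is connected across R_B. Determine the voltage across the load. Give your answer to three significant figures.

The load sits in parallel with R_B: R_B‖R_L = (99.5 × 2110) / (99.5 + 2110) = 95.02 kΩ.
V_out = 11.8 × 95.02 / (56.0 + 95.02) = 11.8 × 95.02/151.0 = 7.42 V.

V_out ≈ 7.42 V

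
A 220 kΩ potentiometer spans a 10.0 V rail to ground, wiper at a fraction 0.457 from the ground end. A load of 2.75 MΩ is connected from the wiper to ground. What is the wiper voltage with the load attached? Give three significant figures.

V ≈ 4.48 V

The wiper splits the pot into (1−α)R = 119.5 kΩ above and αR = 100.5 kΩ below.
Lower section ‖ load = 96.99 kΩ.
V_wiper = 10.0 × 96.99/(119.5 + 96.99) = 4.48 V.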